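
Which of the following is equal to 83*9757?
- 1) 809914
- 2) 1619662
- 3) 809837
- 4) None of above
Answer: 4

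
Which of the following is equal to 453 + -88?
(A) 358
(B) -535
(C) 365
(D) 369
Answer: C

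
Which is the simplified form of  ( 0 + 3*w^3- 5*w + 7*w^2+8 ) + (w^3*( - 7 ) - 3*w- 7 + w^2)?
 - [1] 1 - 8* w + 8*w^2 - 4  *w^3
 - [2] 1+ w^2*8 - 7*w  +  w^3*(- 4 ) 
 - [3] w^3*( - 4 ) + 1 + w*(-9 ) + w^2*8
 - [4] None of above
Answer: 1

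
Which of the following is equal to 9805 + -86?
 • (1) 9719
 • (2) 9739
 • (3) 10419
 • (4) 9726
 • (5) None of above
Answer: 1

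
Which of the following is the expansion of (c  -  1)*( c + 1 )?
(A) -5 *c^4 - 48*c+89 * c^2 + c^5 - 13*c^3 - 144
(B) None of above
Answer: B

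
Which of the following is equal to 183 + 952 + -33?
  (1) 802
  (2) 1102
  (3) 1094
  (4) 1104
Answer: 2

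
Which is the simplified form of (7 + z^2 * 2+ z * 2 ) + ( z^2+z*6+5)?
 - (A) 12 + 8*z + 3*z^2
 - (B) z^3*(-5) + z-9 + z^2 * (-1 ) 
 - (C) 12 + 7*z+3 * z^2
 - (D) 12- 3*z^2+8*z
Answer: A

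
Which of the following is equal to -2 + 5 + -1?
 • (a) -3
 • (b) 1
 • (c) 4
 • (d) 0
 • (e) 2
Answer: e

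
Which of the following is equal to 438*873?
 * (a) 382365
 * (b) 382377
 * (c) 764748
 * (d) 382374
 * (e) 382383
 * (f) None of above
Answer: d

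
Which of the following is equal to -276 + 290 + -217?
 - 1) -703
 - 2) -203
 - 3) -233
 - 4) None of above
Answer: 2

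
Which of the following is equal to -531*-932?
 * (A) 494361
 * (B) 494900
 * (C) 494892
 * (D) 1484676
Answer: C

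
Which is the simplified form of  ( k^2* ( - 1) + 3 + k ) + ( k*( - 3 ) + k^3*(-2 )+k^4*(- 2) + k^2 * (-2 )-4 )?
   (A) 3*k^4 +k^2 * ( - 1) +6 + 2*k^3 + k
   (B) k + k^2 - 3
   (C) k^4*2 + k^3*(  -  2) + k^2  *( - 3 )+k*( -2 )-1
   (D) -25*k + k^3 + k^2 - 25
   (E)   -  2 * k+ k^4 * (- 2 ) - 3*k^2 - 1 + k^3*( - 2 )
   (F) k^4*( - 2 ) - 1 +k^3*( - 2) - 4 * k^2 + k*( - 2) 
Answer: E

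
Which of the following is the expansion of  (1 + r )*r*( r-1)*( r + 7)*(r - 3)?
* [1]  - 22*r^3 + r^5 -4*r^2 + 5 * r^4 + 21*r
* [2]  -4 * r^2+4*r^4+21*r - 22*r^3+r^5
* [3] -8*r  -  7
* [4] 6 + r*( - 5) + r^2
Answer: 2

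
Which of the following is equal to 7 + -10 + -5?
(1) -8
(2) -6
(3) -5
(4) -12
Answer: 1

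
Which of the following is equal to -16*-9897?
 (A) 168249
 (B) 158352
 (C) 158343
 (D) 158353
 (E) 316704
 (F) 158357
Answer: B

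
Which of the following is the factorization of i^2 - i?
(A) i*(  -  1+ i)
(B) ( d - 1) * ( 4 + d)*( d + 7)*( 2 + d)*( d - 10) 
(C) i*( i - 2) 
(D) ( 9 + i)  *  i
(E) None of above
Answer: A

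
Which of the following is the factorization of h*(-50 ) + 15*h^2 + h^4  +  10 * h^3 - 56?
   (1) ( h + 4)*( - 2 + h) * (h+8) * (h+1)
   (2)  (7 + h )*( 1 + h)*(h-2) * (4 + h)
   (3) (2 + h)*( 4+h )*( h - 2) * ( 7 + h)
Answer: 2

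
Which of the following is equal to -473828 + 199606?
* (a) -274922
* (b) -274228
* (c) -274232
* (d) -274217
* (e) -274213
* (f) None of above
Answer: f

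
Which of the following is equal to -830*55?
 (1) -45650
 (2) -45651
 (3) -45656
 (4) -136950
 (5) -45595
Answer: 1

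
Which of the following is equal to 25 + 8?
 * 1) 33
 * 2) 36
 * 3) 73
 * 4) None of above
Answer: 1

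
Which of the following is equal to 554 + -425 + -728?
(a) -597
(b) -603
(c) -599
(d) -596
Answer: c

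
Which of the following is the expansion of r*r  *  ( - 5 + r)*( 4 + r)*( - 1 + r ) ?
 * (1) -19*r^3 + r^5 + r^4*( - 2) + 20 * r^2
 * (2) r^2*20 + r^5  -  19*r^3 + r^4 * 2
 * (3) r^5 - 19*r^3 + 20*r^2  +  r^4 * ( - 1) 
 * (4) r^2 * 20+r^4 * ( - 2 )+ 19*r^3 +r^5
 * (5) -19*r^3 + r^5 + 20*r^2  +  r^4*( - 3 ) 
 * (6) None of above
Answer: 1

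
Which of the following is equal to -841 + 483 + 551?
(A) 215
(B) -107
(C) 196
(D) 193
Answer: D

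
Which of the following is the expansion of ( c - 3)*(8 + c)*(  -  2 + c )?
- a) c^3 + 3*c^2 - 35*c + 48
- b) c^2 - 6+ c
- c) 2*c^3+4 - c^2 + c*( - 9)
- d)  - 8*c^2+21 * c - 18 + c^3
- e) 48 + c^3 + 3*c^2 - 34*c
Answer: e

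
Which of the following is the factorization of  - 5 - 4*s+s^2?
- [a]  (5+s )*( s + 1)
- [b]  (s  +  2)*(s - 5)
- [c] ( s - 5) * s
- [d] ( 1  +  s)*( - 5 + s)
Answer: d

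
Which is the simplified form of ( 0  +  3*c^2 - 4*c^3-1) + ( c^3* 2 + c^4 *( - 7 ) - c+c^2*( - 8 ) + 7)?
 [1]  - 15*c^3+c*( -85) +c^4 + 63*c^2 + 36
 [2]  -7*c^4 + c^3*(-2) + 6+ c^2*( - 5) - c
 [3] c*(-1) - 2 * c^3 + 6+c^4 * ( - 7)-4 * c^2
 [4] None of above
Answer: 2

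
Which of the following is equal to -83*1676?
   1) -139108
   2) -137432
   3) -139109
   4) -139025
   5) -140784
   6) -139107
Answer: 1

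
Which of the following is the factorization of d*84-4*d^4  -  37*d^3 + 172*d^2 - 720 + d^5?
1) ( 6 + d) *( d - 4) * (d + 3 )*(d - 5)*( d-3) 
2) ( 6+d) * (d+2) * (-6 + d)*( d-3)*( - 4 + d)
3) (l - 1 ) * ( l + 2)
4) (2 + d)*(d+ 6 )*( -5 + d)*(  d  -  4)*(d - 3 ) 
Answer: 4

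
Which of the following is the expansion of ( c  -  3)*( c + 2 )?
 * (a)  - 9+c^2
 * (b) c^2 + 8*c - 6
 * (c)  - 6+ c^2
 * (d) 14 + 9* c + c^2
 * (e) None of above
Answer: e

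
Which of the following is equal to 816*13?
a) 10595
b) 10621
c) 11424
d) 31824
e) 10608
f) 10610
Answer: e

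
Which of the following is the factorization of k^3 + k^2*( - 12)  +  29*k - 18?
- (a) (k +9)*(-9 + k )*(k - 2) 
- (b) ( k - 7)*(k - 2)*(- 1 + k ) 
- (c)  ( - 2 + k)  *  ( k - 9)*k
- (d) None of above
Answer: d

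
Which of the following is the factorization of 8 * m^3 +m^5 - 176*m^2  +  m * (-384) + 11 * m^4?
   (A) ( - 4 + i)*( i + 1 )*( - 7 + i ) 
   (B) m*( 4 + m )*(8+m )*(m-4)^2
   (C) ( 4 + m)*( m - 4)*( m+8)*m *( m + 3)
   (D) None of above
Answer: C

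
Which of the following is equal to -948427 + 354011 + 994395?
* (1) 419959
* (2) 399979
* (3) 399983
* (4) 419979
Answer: 2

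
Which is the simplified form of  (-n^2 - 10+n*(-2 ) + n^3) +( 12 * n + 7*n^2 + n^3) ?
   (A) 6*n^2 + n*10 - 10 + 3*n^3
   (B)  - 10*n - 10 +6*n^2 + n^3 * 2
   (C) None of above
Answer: C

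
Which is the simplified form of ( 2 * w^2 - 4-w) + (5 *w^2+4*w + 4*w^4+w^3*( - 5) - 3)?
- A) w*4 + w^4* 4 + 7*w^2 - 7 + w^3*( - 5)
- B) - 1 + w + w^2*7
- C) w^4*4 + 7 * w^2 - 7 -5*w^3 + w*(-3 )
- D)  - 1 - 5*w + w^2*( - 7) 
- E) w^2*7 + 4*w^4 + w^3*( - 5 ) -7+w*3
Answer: E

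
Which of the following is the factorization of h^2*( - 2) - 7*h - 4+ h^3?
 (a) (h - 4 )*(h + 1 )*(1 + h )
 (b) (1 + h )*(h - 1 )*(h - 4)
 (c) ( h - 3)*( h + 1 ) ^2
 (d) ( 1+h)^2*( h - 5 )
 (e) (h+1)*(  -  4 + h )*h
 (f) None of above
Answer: a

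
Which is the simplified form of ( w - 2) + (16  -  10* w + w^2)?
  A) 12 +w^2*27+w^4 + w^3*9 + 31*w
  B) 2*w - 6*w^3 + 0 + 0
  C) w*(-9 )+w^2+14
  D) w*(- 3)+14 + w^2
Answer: C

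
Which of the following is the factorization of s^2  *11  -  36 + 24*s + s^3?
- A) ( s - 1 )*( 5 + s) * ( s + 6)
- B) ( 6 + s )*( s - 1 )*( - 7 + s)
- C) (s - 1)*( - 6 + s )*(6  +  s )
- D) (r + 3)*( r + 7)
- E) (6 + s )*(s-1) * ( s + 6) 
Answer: E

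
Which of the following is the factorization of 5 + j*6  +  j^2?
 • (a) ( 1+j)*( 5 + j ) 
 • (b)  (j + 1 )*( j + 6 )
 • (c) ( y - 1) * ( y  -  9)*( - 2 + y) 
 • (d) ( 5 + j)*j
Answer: a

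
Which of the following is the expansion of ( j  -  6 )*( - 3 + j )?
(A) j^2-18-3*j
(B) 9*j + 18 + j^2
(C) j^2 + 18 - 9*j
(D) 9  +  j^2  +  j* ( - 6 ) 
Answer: C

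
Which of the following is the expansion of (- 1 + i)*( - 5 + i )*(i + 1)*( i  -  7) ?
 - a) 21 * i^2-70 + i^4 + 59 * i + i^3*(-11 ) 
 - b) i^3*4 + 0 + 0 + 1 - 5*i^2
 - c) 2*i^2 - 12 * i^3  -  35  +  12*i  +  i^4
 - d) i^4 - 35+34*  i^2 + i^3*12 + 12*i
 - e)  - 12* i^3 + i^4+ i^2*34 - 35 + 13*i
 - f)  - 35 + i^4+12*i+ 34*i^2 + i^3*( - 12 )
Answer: f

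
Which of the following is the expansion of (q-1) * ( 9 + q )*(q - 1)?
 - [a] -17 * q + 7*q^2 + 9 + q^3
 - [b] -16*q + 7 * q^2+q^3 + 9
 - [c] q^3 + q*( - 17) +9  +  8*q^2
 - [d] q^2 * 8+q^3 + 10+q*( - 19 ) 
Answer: a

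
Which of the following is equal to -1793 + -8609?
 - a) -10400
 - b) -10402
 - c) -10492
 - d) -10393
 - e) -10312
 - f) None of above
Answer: b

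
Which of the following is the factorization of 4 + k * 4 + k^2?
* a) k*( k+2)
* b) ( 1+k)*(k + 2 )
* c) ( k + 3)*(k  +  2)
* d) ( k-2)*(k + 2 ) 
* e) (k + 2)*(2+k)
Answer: e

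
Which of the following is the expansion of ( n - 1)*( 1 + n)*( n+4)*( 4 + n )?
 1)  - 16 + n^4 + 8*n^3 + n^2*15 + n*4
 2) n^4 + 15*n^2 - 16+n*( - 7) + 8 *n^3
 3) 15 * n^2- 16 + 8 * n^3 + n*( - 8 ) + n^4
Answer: 3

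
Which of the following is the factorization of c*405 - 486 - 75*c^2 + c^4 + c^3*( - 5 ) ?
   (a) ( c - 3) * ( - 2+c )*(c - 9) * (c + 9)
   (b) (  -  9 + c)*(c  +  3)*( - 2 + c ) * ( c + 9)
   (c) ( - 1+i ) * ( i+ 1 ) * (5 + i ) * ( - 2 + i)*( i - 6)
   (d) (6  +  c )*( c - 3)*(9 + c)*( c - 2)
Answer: a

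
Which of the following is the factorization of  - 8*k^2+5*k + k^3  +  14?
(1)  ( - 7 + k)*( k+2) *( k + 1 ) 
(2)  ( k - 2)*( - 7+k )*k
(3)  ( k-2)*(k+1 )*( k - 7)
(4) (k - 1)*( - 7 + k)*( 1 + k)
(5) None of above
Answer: 3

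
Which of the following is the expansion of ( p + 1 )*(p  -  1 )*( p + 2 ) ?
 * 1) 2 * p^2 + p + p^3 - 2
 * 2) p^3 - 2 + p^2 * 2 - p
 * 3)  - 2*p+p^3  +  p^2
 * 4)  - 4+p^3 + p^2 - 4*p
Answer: 2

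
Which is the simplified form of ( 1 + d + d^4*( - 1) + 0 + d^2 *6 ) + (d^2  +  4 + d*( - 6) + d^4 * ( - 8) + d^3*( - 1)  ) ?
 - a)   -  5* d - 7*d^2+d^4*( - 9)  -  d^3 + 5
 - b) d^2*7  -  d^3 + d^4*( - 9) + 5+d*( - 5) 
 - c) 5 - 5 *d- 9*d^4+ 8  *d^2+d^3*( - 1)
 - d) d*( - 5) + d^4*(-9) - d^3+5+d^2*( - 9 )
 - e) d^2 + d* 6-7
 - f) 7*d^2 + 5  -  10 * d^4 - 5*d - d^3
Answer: b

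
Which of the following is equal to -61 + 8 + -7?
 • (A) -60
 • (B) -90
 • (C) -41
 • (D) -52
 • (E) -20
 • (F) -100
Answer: A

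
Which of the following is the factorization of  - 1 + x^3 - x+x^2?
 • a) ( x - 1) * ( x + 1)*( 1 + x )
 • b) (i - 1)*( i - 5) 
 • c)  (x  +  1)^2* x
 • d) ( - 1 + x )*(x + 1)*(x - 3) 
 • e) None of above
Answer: a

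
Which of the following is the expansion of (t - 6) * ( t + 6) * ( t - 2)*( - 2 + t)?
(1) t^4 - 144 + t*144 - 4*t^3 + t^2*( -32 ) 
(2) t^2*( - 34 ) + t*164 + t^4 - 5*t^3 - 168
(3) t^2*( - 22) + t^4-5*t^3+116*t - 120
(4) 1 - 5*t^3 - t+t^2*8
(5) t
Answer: 1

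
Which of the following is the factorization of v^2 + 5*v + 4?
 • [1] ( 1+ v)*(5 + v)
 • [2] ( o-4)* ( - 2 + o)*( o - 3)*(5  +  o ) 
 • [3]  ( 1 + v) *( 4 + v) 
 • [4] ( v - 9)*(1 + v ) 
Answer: 3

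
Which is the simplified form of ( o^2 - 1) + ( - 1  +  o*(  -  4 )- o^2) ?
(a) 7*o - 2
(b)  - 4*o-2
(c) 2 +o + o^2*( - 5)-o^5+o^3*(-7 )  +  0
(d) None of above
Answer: b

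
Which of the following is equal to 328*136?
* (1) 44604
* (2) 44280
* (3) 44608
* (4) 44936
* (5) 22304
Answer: 3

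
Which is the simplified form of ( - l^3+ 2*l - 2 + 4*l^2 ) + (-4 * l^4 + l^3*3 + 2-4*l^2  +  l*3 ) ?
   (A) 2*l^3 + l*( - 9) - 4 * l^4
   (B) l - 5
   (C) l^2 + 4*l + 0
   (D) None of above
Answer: D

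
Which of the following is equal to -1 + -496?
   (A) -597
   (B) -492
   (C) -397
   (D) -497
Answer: D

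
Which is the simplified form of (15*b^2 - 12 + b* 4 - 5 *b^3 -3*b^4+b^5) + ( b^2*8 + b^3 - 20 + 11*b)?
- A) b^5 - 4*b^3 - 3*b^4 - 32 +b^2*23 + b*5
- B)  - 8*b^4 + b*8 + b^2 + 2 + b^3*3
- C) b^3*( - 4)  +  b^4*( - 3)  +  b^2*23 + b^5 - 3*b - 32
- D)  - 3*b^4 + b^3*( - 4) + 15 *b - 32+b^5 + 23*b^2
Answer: D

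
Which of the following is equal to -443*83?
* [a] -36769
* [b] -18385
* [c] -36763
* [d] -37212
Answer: a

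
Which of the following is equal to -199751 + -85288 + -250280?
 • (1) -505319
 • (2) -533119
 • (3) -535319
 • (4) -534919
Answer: 3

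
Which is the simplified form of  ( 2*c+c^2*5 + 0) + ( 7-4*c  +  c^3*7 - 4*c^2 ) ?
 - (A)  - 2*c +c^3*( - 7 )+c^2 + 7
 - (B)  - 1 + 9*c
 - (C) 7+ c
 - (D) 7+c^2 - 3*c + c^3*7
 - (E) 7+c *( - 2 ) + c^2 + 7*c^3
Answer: E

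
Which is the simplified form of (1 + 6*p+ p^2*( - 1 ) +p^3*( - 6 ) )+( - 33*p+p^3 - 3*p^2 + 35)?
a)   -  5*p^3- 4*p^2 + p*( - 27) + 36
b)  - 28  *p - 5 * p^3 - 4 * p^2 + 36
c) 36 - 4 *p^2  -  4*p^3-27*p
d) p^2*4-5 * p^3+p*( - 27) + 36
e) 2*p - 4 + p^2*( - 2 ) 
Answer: a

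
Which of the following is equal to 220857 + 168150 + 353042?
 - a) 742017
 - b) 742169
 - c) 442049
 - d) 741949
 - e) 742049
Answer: e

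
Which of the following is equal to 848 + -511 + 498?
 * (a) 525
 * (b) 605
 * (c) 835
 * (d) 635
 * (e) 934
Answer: c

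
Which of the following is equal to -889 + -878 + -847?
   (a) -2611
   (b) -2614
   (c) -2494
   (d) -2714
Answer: b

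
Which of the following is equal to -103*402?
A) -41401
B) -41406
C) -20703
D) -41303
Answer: B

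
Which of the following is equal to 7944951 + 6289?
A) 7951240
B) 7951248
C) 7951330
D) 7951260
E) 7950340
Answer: A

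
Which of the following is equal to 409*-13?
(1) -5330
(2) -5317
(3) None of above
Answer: 2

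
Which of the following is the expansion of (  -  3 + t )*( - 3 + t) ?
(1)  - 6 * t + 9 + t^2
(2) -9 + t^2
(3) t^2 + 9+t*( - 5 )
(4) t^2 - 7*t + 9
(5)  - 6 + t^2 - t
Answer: 1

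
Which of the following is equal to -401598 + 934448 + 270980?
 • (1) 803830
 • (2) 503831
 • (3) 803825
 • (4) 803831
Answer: 1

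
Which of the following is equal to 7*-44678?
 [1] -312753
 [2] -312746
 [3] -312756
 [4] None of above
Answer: 2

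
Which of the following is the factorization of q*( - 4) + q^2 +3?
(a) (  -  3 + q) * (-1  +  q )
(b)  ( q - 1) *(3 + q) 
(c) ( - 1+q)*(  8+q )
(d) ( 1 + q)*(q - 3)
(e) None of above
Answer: a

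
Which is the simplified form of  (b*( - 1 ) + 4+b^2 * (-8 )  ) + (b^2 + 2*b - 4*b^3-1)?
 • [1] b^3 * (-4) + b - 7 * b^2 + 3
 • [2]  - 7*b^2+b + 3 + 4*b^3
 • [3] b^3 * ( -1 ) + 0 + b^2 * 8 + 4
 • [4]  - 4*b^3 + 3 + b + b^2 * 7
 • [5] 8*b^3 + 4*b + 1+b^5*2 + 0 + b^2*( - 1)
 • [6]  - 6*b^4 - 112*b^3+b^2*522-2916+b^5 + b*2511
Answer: 1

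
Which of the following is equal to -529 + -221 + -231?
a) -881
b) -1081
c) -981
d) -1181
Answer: c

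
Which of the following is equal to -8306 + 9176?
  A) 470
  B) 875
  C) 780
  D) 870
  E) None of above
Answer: D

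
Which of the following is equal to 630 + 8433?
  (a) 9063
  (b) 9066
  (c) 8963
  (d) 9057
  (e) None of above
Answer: a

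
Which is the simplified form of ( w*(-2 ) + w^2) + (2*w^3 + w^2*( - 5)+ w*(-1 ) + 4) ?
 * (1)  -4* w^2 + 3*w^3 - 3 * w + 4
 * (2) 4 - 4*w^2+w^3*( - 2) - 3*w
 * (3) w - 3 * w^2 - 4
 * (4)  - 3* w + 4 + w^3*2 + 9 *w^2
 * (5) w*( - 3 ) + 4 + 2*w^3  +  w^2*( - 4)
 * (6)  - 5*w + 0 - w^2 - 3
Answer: 5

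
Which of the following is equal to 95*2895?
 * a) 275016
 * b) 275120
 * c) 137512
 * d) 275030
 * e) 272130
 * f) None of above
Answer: f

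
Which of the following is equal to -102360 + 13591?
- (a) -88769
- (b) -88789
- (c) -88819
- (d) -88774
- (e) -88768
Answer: a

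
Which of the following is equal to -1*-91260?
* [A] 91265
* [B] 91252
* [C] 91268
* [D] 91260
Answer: D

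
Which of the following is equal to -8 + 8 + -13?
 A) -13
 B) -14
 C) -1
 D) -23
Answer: A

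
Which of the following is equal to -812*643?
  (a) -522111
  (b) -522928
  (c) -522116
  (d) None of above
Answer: c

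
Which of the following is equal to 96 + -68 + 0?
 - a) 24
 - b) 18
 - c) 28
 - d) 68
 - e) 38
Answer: c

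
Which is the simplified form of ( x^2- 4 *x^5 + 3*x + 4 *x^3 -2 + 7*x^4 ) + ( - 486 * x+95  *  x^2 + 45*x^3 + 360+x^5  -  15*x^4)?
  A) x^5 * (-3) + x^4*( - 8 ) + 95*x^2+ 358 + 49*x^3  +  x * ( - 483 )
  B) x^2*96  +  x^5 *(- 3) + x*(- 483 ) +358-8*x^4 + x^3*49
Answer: B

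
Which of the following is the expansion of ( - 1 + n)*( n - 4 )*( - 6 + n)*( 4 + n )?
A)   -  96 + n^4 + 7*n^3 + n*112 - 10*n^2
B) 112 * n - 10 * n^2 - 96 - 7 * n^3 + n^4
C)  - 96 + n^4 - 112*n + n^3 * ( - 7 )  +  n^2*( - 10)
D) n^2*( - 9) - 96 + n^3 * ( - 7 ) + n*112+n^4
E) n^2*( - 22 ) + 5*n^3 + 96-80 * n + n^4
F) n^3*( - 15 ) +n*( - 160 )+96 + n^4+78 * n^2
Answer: B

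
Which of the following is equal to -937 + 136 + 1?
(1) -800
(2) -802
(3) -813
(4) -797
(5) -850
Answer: 1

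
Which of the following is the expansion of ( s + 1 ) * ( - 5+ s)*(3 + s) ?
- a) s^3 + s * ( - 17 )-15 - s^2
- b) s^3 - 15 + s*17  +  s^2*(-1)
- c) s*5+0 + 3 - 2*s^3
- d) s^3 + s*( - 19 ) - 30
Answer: a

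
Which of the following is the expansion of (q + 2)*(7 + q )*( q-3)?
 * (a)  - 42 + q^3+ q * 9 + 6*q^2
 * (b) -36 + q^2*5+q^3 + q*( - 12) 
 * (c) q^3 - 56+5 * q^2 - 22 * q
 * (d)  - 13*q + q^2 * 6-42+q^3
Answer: d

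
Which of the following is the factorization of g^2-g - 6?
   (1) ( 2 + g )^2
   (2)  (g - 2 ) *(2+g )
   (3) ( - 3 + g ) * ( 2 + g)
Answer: 3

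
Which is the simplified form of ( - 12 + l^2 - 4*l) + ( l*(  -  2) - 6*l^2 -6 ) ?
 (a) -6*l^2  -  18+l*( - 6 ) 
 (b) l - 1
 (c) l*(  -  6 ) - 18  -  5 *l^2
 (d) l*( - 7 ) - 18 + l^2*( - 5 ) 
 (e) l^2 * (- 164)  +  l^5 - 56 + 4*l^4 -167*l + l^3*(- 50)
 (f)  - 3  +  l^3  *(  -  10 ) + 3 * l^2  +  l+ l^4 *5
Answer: c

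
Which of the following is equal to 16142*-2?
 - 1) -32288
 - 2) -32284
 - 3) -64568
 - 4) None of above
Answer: 2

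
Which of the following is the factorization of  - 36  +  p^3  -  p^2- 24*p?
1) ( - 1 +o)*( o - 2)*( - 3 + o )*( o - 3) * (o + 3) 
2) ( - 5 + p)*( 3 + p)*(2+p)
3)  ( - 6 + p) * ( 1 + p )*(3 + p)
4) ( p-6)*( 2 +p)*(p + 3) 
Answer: 4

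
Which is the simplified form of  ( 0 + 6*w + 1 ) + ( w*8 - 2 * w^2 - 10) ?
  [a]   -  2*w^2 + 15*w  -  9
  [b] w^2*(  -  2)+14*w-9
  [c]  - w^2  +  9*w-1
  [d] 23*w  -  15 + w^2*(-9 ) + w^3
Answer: b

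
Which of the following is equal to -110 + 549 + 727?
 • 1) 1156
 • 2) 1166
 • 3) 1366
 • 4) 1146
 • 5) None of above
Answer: 2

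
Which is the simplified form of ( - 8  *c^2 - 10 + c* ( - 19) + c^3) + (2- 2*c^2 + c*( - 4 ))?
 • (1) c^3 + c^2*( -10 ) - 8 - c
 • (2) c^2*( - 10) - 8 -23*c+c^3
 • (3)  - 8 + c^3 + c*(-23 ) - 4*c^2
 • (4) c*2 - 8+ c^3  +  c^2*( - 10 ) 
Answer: 2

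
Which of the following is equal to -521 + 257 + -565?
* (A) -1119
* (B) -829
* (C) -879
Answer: B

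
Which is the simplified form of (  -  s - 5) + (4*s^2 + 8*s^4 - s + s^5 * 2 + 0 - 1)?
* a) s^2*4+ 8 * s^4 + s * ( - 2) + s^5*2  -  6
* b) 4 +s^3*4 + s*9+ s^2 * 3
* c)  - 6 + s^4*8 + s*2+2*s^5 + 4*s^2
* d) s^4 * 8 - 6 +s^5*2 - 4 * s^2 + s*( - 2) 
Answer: a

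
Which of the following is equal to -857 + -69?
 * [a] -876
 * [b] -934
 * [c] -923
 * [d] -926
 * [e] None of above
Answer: d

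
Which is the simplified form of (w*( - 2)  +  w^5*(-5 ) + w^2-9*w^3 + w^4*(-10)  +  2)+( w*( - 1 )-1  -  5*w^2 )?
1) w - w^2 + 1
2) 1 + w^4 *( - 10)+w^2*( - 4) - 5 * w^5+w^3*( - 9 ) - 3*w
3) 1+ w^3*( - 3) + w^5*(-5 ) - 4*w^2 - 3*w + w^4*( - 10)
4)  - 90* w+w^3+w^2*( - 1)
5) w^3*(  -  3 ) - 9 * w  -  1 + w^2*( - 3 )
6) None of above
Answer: 2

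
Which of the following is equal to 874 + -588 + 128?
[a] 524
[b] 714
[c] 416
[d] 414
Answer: d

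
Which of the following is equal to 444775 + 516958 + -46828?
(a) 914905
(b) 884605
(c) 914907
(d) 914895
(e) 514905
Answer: a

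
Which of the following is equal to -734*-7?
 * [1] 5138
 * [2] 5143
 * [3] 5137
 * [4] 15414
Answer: 1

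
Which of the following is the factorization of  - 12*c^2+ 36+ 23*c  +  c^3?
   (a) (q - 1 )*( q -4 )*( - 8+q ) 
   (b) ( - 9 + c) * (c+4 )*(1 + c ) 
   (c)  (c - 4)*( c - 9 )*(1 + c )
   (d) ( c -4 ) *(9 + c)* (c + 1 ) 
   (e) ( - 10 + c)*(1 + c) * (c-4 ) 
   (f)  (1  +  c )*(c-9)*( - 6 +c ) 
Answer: c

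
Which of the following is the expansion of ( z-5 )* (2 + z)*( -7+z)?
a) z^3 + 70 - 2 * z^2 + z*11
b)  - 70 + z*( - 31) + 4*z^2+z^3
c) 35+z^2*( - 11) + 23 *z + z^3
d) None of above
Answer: d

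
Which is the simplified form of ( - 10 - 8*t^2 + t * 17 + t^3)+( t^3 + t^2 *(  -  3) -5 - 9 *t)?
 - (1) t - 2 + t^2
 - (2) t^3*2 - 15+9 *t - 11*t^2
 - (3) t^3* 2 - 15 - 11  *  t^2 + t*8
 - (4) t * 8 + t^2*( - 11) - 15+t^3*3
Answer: 3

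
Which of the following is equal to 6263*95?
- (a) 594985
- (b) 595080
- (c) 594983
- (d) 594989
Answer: a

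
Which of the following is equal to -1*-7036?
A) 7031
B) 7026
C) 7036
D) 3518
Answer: C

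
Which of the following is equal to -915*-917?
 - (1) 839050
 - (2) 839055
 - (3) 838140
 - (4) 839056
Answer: 2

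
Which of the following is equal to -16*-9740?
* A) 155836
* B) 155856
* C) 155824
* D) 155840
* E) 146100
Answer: D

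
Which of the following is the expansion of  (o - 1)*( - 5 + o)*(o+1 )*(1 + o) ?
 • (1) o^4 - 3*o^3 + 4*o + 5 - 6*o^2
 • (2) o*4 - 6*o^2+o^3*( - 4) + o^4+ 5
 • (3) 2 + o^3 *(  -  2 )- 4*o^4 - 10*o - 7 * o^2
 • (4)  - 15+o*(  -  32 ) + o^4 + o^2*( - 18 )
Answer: 2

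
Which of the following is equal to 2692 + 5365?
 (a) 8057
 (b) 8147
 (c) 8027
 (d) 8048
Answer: a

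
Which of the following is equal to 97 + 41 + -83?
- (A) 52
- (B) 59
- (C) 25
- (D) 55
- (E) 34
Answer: D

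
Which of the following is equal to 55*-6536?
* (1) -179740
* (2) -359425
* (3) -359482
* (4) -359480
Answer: 4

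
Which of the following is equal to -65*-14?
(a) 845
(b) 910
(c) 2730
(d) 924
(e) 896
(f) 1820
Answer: b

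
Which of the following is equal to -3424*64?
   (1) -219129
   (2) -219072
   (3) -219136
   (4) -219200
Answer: 3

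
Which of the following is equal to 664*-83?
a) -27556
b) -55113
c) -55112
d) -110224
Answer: c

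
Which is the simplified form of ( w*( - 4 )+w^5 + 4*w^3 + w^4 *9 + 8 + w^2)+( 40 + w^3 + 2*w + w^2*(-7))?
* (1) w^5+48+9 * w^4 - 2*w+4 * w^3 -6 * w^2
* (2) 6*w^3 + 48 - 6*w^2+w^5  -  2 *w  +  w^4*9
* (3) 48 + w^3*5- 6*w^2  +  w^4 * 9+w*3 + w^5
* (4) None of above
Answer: 4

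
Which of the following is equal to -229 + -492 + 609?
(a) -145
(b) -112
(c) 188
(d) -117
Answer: b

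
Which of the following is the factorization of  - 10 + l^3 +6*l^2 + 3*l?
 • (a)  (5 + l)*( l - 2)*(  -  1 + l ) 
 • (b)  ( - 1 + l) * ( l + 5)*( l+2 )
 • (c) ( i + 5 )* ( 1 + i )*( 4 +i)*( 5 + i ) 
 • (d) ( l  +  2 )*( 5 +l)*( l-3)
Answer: b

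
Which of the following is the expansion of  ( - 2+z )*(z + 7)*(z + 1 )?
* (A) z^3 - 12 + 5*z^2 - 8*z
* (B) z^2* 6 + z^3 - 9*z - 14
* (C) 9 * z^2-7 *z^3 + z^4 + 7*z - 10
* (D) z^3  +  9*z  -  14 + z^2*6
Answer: B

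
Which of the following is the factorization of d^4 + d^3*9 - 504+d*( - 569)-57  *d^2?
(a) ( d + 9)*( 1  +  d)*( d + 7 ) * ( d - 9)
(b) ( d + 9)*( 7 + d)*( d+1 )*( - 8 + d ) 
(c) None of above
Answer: b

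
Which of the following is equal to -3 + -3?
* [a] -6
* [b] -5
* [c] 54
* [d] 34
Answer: a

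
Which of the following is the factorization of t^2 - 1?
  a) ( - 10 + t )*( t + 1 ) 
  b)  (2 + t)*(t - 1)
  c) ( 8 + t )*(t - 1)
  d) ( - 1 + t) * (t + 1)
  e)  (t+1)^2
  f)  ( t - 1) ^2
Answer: d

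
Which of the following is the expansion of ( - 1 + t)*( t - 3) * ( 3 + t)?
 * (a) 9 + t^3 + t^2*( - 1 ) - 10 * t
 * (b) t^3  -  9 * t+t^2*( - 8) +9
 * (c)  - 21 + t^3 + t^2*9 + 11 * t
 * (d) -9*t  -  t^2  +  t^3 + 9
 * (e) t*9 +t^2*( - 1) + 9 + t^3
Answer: d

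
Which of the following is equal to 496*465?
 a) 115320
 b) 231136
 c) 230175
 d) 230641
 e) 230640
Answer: e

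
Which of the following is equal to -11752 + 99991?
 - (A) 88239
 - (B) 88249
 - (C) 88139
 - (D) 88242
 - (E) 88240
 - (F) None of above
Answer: A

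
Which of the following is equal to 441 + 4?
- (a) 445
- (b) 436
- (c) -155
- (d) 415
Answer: a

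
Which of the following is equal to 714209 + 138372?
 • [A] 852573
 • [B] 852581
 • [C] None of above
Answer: B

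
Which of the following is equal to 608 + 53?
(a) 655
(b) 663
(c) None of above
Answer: c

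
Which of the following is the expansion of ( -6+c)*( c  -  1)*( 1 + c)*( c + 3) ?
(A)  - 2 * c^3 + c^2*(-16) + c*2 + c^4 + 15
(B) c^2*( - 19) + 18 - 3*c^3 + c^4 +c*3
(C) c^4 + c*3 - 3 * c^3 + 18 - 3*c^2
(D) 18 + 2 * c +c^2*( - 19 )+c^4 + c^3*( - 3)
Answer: B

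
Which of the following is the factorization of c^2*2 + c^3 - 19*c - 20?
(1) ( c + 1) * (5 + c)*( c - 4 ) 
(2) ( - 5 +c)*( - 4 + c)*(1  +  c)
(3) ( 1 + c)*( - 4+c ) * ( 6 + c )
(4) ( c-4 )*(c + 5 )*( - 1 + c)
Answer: 1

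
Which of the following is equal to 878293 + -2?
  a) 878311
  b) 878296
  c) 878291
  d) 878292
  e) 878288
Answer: c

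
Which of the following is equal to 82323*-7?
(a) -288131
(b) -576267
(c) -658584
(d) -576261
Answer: d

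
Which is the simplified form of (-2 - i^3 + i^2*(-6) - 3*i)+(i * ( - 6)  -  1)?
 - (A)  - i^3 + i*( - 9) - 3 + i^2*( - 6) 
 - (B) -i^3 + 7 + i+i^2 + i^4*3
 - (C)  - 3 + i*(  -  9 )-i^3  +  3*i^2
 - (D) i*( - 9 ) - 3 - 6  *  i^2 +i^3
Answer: A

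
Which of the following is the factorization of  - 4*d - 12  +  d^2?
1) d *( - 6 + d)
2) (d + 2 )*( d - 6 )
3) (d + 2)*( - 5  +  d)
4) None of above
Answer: 2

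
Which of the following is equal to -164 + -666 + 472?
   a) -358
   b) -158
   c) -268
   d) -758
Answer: a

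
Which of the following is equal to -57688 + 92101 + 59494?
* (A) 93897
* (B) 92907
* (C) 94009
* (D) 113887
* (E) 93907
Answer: E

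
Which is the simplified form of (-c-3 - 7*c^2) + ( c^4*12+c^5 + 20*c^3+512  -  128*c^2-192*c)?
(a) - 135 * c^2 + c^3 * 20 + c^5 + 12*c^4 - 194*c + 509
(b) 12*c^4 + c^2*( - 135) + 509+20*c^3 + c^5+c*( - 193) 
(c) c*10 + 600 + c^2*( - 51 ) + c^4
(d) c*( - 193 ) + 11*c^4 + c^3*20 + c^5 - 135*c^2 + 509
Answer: b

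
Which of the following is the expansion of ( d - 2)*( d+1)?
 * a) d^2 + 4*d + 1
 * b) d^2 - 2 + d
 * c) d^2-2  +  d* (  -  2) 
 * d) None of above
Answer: d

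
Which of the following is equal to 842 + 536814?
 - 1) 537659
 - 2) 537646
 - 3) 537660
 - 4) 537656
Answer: 4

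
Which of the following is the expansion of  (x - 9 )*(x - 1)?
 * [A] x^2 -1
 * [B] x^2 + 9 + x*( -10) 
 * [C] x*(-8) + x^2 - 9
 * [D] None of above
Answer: B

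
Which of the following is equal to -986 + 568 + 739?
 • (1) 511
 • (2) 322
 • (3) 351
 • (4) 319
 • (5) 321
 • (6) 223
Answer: 5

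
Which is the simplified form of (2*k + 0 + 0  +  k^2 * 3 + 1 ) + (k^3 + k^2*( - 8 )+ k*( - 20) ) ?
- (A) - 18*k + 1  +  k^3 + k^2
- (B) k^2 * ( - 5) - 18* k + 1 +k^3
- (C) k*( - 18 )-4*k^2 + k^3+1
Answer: B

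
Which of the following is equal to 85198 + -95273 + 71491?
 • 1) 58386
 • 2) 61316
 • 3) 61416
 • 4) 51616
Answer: 3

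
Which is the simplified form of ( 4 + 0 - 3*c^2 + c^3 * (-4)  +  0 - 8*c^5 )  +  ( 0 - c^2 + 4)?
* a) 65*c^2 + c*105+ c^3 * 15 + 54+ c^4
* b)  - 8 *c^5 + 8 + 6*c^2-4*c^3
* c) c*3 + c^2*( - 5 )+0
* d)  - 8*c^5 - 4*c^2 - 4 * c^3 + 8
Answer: d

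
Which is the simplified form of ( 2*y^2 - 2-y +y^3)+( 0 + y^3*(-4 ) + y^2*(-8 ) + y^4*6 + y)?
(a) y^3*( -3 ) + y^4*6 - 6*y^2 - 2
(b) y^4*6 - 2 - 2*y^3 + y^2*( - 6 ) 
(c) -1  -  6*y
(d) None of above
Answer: a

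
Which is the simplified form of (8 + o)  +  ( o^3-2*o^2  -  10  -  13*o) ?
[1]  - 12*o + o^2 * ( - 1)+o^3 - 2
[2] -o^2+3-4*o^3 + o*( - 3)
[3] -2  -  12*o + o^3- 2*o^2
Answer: 3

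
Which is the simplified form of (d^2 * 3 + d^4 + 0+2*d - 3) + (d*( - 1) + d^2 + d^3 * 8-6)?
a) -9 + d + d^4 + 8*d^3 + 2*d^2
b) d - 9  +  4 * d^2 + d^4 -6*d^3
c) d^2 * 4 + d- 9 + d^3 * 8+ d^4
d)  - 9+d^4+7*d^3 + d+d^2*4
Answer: c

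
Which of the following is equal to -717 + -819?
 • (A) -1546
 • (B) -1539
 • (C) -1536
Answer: C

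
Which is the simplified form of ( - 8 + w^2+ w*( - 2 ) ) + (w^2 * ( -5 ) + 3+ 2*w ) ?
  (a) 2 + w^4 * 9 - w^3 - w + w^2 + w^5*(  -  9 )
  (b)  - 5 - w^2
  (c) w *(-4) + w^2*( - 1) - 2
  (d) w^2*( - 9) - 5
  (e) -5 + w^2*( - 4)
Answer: e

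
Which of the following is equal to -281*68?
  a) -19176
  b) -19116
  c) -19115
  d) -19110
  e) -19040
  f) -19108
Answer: f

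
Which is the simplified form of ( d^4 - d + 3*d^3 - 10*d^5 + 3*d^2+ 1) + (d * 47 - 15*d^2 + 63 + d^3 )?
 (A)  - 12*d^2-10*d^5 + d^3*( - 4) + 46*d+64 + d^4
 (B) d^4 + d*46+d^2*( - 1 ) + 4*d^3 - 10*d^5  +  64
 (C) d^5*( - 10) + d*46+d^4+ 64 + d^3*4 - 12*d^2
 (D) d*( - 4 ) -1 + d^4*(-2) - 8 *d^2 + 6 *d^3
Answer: C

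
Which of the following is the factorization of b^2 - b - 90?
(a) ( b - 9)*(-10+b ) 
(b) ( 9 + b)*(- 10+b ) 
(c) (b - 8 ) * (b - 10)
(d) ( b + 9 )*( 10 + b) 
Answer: b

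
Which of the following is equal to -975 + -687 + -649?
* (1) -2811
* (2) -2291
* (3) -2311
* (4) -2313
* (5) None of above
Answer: 3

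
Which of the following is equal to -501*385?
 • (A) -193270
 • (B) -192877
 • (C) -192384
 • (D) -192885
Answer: D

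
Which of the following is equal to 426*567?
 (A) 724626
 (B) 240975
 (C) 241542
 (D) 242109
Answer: C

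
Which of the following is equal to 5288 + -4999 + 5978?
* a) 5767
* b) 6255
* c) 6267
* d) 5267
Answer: c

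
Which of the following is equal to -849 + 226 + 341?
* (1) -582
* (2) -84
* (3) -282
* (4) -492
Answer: 3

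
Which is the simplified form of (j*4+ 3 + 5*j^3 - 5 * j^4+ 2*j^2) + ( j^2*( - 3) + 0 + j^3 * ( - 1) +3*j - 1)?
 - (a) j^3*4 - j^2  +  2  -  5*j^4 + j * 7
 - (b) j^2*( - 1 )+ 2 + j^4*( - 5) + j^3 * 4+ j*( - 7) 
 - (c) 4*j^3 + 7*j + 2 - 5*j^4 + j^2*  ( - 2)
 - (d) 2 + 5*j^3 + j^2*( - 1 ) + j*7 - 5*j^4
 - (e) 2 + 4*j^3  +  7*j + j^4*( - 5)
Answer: a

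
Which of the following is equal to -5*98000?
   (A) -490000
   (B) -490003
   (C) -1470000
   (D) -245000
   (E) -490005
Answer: A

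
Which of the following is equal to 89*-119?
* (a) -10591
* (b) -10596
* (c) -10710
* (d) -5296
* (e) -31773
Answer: a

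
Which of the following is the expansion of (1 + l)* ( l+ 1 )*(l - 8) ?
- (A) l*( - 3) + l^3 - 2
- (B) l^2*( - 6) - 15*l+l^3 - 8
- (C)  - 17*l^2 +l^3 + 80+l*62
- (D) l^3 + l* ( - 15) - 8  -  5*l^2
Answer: B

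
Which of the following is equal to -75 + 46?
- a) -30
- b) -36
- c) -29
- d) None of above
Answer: c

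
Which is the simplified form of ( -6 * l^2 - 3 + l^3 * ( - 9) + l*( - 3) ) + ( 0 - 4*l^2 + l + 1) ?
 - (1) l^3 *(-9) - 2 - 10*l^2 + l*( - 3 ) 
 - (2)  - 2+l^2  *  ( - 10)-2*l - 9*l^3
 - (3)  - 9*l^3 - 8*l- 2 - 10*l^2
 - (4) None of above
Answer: 2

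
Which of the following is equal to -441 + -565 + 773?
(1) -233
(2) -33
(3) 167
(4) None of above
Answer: 1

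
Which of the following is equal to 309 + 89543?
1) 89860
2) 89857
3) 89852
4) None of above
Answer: 3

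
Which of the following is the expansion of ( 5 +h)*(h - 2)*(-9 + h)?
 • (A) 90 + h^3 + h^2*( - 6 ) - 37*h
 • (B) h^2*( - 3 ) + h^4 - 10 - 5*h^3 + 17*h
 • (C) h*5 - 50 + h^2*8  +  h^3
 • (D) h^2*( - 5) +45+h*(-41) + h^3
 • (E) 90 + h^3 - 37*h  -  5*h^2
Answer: A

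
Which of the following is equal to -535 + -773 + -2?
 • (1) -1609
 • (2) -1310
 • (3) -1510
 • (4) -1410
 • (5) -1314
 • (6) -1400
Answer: 2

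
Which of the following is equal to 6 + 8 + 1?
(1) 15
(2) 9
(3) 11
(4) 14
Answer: 1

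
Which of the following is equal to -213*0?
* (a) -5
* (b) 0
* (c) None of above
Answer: b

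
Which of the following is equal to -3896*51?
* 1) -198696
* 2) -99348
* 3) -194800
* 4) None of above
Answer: 1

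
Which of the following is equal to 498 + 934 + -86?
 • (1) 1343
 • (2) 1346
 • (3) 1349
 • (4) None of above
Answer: 2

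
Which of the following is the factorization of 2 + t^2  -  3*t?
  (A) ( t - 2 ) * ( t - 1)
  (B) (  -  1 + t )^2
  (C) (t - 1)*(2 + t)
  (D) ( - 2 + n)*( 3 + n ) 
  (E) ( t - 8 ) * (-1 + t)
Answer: A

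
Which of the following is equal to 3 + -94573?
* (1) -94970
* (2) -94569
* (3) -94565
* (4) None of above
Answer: 4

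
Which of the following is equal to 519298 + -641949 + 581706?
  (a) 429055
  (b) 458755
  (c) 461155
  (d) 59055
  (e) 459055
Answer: e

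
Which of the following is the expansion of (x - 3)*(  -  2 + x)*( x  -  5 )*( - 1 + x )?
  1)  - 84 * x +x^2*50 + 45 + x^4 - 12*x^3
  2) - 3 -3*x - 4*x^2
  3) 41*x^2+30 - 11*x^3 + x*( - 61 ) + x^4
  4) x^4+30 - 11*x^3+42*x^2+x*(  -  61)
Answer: 3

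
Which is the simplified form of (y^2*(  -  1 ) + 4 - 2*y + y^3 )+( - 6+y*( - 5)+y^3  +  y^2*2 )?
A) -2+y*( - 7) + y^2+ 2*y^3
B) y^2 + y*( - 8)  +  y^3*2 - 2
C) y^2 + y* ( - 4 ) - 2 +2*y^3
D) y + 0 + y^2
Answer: A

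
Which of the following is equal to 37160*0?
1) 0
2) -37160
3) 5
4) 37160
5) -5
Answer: 1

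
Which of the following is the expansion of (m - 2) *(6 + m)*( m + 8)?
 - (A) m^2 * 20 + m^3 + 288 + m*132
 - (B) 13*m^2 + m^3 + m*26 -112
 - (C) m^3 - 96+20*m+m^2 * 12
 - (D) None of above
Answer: C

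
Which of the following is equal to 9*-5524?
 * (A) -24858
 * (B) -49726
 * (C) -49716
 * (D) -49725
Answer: C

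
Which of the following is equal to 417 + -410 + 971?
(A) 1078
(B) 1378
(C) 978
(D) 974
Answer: C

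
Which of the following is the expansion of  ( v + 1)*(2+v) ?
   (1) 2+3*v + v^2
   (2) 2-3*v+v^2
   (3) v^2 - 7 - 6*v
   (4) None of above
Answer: 1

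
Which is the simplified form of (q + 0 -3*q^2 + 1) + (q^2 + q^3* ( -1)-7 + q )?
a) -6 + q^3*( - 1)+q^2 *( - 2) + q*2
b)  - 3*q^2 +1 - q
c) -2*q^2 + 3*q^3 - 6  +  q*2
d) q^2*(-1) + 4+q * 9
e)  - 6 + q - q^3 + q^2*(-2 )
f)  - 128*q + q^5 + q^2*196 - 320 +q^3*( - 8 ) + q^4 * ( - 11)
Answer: a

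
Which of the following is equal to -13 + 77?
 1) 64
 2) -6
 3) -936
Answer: 1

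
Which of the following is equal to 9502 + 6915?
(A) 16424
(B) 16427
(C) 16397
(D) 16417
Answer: D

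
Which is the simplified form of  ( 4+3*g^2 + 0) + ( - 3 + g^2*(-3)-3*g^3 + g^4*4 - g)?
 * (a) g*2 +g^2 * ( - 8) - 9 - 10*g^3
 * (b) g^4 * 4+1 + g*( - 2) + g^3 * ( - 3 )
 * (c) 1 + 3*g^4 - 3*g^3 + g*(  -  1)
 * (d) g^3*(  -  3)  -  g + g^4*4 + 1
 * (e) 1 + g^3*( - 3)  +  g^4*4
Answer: d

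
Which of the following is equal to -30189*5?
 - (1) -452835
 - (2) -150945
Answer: 2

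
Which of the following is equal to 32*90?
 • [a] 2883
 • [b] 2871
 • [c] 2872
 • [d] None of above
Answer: d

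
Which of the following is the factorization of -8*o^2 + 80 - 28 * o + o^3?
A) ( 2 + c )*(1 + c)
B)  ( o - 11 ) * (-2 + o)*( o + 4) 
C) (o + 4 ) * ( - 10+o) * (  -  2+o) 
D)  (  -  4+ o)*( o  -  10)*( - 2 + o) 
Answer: C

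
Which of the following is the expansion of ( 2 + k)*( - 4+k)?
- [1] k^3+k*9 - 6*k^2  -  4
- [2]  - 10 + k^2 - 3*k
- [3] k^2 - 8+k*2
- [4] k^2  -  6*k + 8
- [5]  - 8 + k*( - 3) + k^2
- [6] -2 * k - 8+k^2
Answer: 6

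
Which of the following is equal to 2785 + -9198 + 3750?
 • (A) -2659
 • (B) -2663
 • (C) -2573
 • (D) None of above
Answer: B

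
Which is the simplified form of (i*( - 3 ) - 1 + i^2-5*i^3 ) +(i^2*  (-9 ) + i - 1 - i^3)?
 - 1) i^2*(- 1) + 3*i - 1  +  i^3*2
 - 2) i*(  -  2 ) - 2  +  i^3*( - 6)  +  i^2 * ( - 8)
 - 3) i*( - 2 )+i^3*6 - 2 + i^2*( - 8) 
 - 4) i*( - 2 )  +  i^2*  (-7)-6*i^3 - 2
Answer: 2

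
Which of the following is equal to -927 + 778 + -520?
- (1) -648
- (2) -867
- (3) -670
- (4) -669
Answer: 4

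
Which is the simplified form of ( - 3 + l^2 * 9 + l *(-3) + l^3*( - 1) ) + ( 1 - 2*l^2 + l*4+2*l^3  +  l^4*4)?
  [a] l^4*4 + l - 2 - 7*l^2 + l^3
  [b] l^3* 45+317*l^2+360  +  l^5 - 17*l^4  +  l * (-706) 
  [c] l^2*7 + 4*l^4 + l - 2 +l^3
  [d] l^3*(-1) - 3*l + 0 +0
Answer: c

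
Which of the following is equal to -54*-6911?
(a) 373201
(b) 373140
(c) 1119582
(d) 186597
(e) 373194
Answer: e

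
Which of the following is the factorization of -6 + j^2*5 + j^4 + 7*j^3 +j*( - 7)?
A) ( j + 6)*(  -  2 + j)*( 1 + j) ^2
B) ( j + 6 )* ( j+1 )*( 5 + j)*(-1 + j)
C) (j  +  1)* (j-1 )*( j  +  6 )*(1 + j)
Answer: C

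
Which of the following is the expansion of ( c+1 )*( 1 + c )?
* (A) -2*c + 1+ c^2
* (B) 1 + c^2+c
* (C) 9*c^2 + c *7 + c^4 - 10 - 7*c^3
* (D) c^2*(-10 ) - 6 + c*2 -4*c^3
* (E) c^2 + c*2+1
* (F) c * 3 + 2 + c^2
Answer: E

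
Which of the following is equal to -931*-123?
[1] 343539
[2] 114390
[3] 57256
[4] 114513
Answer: 4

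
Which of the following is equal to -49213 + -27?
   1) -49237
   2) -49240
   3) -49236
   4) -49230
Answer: 2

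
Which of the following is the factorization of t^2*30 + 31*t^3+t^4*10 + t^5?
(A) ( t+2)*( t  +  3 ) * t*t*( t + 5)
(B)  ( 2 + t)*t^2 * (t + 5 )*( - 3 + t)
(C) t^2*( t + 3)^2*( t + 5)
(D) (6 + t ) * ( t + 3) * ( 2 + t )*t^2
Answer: A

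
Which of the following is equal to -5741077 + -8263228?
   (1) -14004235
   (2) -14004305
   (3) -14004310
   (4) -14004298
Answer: 2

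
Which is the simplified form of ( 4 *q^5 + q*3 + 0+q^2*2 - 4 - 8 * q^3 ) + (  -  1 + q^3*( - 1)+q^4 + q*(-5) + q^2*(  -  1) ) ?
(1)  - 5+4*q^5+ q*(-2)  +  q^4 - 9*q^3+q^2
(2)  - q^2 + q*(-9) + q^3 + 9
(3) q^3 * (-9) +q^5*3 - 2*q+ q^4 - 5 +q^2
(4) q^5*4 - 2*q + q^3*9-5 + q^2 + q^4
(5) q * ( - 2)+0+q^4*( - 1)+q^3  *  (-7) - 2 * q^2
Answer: 1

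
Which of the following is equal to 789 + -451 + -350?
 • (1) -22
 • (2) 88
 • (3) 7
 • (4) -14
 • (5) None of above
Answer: 5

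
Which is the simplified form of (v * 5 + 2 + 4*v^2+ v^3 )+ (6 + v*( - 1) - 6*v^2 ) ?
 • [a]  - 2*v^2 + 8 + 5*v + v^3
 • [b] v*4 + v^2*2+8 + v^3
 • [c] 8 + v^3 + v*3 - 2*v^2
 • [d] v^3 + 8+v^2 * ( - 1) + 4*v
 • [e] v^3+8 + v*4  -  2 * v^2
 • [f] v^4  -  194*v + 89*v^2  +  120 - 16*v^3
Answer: e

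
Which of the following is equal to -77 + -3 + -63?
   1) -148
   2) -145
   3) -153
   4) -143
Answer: 4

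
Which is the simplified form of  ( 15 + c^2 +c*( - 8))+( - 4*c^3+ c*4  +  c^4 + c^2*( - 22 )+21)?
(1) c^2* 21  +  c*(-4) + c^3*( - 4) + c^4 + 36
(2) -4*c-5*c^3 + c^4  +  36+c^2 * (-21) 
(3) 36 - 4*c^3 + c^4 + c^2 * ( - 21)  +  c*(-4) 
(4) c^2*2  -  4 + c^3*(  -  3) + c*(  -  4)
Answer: 3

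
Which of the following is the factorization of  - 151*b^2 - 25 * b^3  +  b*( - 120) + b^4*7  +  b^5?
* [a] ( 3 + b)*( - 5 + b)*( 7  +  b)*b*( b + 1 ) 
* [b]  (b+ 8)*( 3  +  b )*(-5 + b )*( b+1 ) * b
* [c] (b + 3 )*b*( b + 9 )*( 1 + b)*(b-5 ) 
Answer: b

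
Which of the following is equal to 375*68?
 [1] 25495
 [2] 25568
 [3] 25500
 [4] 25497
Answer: 3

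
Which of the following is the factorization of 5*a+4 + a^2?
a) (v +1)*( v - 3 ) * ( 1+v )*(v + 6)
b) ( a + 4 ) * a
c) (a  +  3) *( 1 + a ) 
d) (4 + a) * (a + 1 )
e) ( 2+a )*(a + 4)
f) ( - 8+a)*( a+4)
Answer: d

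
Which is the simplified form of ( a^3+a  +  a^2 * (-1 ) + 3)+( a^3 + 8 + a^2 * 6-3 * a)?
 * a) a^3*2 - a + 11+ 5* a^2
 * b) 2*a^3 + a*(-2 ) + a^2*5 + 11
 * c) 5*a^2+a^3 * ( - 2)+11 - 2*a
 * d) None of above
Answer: b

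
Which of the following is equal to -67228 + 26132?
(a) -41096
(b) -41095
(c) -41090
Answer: a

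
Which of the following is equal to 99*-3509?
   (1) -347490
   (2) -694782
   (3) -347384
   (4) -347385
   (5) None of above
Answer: 5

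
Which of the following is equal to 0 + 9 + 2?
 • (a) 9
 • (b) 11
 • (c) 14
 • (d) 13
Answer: b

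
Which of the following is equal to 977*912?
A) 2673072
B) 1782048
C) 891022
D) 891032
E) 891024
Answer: E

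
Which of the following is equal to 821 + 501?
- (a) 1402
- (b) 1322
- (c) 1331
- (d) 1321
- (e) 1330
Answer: b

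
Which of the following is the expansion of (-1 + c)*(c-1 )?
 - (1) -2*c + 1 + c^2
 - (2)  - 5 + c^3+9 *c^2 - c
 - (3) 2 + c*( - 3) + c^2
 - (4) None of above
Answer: 1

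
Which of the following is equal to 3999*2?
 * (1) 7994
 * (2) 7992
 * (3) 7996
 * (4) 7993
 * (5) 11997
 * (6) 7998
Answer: 6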